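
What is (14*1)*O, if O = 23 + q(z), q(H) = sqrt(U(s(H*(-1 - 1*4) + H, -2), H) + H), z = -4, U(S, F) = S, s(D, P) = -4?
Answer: 322 + 28*I*sqrt(2) ≈ 322.0 + 39.598*I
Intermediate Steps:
q(H) = sqrt(-4 + H)
O = 23 + 2*I*sqrt(2) (O = 23 + sqrt(-4 - 4) = 23 + sqrt(-8) = 23 + 2*I*sqrt(2) ≈ 23.0 + 2.8284*I)
(14*1)*O = (14*1)*(23 + 2*I*sqrt(2)) = 14*(23 + 2*I*sqrt(2)) = 322 + 28*I*sqrt(2)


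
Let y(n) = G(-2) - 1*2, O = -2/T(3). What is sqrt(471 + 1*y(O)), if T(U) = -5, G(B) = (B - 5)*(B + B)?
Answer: sqrt(497) ≈ 22.293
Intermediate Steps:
G(B) = 2*B*(-5 + B) (G(B) = (-5 + B)*(2*B) = 2*B*(-5 + B))
O = 2/5 (O = -2/(-5) = -2*(-1/5) = 2/5 ≈ 0.40000)
y(n) = 26 (y(n) = 2*(-2)*(-5 - 2) - 1*2 = 2*(-2)*(-7) - 2 = 28 - 2 = 26)
sqrt(471 + 1*y(O)) = sqrt(471 + 1*26) = sqrt(471 + 26) = sqrt(497)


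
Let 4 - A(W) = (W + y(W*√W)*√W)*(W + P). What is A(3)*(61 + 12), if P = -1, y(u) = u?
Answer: -1460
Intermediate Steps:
A(W) = 4 - (-1 + W)*(W + W²) (A(W) = 4 - (W + (W*√W)*√W)*(W - 1) = 4 - (W + W^(3/2)*√W)*(-1 + W) = 4 - (W + W²)*(-1 + W) = 4 - (-1 + W)*(W + W²))
A(3)*(61 + 12) = (4 + 3 - 1*3³)*(61 + 12) = (4 + 3 - 1*27)*73 = (4 + 3 - 27)*73 = -20*73 = -1460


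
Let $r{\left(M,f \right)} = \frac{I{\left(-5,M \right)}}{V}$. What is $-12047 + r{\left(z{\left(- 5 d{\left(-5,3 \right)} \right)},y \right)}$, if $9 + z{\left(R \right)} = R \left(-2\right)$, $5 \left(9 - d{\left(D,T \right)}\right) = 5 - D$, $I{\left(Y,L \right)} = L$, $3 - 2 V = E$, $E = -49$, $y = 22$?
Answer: $- \frac{313161}{26} \approx -12045.0$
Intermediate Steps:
$V = 26$ ($V = \frac{3}{2} - - \frac{49}{2} = \frac{3}{2} + \frac{49}{2} = 26$)
$d{\left(D,T \right)} = 8 + \frac{D}{5}$ ($d{\left(D,T \right)} = 9 - \frac{5 - D}{5} = 9 + \left(-1 + \frac{D}{5}\right) = 8 + \frac{D}{5}$)
$z{\left(R \right)} = -9 - 2 R$ ($z{\left(R \right)} = -9 + R \left(-2\right) = -9 - 2 R$)
$r{\left(M,f \right)} = \frac{M}{26}$
$-12047 + r{\left(z{\left(- 5 d{\left(-5,3 \right)} \right)},y \right)} = -12047 + \frac{-9 - 2 \left(- 5 \left(8 + \frac{1}{5} \left(-5\right)\right)\right)}{26} = -12047 + \frac{-9 - 2 \left(- 5 \left(8 - 1\right)\right)}{26} = -12047 + \frac{-9 - 2 \left(\left(-5\right) 7\right)}{26} = -12047 + \frac{-9 - -70}{26} = -12047 + \frac{-9 + 70}{26} = -12047 + \frac{1}{26} \cdot 61 = -12047 + \frac{61}{26} = - \frac{313161}{26}$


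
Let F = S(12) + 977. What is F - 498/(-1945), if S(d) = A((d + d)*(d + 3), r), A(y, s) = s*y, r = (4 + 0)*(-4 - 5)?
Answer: -23306437/1945 ≈ -11983.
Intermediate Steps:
r = -36 (r = 4*(-9) = -36)
S(d) = -72*d*(3 + d) (S(d) = -36*(d + d)*(d + 3) = -36*2*d*(3 + d) = -72*d*(3 + d))
F = -11983 (F = -72*12*(3 + 12) + 977 = -72*12*15 + 977 = -12960 + 977 = -11983)
F - 498/(-1945) = -11983 - 498/(-1945) = -11983 - 498*(-1)/1945 = -11983 - 1*(-498/1945) = -11983 + 498/1945 = -23306437/1945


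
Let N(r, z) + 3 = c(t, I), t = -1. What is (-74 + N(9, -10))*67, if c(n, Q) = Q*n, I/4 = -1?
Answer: -4891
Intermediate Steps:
I = -4 (I = 4*(-1) = -4)
N(r, z) = 1 (N(r, z) = -3 - 4*(-1) = -3 + 4 = 1)
(-74 + N(9, -10))*67 = (-74 + 1)*67 = -73*67 = -4891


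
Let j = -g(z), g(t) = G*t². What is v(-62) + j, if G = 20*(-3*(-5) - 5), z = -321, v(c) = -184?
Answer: -20608384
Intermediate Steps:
G = 200 (G = 20*(15 - 5) = 20*10 = 200)
g(t) = 200*t²
j = -20608200 (j = -200*(-321)² = -200*103041 = -1*20608200 = -20608200)
v(-62) + j = -184 - 20608200 = -20608384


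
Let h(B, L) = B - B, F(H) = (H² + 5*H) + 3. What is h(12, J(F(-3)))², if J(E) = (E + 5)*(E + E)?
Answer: 0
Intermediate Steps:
F(H) = 3 + H² + 5*H
J(E) = 2*E*(5 + E) (J(E) = (5 + E)*(2*E) = 2*E*(5 + E))
h(B, L) = 0
h(12, J(F(-3)))² = 0² = 0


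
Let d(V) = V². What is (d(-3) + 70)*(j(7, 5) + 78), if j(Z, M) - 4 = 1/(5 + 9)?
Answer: 90771/14 ≈ 6483.6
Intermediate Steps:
j(Z, M) = 57/14 (j(Z, M) = 4 + 1/(5 + 9) = 4 + 1/14 = 57/14)
(d(-3) + 70)*(j(7, 5) + 78) = ((-3)² + 70)*(57/14 + 78) = (9 + 70)*(1149/14) = 79*(1149/14) = 90771/14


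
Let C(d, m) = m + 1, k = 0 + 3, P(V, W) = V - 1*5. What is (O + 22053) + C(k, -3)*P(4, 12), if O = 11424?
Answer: 33479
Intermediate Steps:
P(V, W) = -5 + V (P(V, W) = V - 5 = -5 + V)
k = 3
C(d, m) = 1 + m
(O + 22053) + C(k, -3)*P(4, 12) = (11424 + 22053) + (1 - 3)*(-5 + 4) = 33477 - 2*(-1) = 33477 + 2 = 33479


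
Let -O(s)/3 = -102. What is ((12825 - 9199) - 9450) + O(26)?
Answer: -5518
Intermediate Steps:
O(s) = 306 (O(s) = -3*(-102) = 306)
((12825 - 9199) - 9450) + O(26) = ((12825 - 9199) - 9450) + 306 = (3626 - 9450) + 306 = -5824 + 306 = -5518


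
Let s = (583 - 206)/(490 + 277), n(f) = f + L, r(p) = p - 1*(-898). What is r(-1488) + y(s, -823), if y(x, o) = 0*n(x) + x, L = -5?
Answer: -34781/59 ≈ -589.51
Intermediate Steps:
r(p) = 898 + p (r(p) = p + 898 = 898 + p)
n(f) = -5 + f (n(f) = f - 5 = -5 + f)
s = 29/59 (s = 377/767 = 377*(1/767) = 29/59 ≈ 0.49153)
y(x, o) = x (y(x, o) = 0*(-5 + x) + x = 0 + x = x)
r(-1488) + y(s, -823) = (898 - 1488) + 29/59 = -590 + 29/59 = -34781/59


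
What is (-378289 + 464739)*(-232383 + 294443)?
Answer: 5365087000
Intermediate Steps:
(-378289 + 464739)*(-232383 + 294443) = 86450*62060 = 5365087000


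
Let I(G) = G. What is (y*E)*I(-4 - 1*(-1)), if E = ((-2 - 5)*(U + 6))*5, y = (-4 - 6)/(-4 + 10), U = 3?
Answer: -1575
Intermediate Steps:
y = -5/3 (y = -10/6 = -10*⅙ = -5/3 ≈ -1.6667)
E = -315 (E = ((-2 - 5)*(3 + 6))*5 = -7*9*5 = -63*5 = -315)
(y*E)*I(-4 - 1*(-1)) = (-5/3*(-315))*(-4 - 1*(-1)) = 525*(-4 + 1) = 525*(-3) = -1575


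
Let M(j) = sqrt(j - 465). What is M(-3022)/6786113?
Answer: I*sqrt(3487)/6786113 ≈ 8.7017e-6*I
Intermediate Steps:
M(j) = sqrt(-465 + j)
M(-3022)/6786113 = sqrt(-465 - 3022)/6786113 = sqrt(-3487)*(1/6786113) = (I*sqrt(3487))*(1/6786113) = I*sqrt(3487)/6786113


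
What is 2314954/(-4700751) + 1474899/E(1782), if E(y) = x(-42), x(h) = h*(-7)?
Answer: 2310817450891/460673598 ≈ 5016.2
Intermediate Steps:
x(h) = -7*h
E(y) = 294 (E(y) = -7*(-42) = 294)
2314954/(-4700751) + 1474899/E(1782) = 2314954/(-4700751) + 1474899/294 = 2314954*(-1/4700751) + 1474899*(1/294) = -2314954/4700751 + 491633/98 = 2310817450891/460673598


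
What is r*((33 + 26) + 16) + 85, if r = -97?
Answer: -7190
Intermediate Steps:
r*((33 + 26) + 16) + 85 = -97*((33 + 26) + 16) + 85 = -97*(59 + 16) + 85 = -97*75 + 85 = -7275 + 85 = -7190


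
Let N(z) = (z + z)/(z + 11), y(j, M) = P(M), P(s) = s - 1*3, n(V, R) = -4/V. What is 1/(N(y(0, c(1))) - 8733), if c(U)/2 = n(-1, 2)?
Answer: -8/69859 ≈ -0.00011452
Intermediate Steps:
P(s) = -3 + s (P(s) = s - 3 = -3 + s)
c(U) = 8 (c(U) = 2*(-4/(-1)) = 2*(-4*(-1)) = 2*4 = 8)
y(j, M) = -3 + M
N(z) = 2*z/(11 + z) (N(z) = (2*z)/(11 + z) = 2*z/(11 + z))
1/(N(y(0, c(1))) - 8733) = 1/(2*(-3 + 8)/(11 + (-3 + 8)) - 8733) = 1/(2*5/(11 + 5) - 8733) = 1/(2*5/16 - 8733) = 1/(2*5*(1/16) - 8733) = 1/(5/8 - 8733) = 1/(-69859/8) = -8/69859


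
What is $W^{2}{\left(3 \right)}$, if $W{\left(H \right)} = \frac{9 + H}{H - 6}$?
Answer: $16$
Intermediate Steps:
$W{\left(H \right)} = \frac{9 + H}{-6 + H}$
$W^{2}{\left(3 \right)} = \left(\frac{9 + 3}{-6 + 3}\right)^{2} = \left(\frac{1}{-3} \cdot 12\right)^{2} = \left(\left(- \frac{1}{3}\right) 12\right)^{2} = \left(-4\right)^{2} = 16$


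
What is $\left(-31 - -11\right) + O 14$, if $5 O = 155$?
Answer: $414$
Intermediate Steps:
$O = 31$ ($O = \frac{1}{5} \cdot 155 = 31$)
$\left(-31 - -11\right) + O 14 = \left(-31 - -11\right) + 31 \cdot 14 = \left(-31 + 11\right) + 434 = -20 + 434 = 414$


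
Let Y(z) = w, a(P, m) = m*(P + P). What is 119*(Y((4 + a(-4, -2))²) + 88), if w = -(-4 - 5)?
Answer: 11543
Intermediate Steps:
a(P, m) = 2*P*m (a(P, m) = m*(2*P) = 2*P*m)
w = 9 (w = -1*(-9) = 9)
Y(z) = 9
119*(Y((4 + a(-4, -2))²) + 88) = 119*(9 + 88) = 119*97 = 11543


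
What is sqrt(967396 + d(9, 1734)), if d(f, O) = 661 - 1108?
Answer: sqrt(966949) ≈ 983.34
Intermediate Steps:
d(f, O) = -447
sqrt(967396 + d(9, 1734)) = sqrt(967396 - 447) = sqrt(966949)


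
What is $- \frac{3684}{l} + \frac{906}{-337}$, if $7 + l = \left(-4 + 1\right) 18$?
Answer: $\frac{1186242}{20557} \approx 57.705$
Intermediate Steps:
$l = -61$ ($l = -7 + \left(-4 + 1\right) 18 = -7 - 54 = -61$)
$- \frac{3684}{l} + \frac{906}{-337} = - \frac{3684}{-61} + \frac{906}{-337} = \left(-3684\right) \left(- \frac{1}{61}\right) + 906 \left(- \frac{1}{337}\right) = \frac{3684}{61} - \frac{906}{337} = \frac{1186242}{20557}$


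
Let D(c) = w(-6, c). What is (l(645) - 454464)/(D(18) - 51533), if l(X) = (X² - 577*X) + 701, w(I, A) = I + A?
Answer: 409903/51521 ≈ 7.9560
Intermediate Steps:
w(I, A) = A + I
D(c) = -6 + c (D(c) = c - 6 = -6 + c)
l(X) = 701 + X² - 577*X
(l(645) - 454464)/(D(18) - 51533) = ((701 + 645² - 577*645) - 454464)/((-6 + 18) - 51533) = ((701 + 416025 - 372165) - 454464)/(12 - 51533) = (44561 - 454464)/(-51521) = -409903*(-1/51521) = 409903/51521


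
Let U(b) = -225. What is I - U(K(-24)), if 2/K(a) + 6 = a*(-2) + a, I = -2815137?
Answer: -2814912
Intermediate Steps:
K(a) = 2/(-6 - a) (K(a) = 2/(-6 + (a*(-2) + a)) = 2/(-6 + (-2*a + a)) = 2/(-6 - a))
I - U(K(-24)) = -2815137 - 1*(-225) = -2815137 + 225 = -2814912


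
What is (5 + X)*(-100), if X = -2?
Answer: -300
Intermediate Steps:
(5 + X)*(-100) = (5 - 2)*(-100) = 3*(-100) = -300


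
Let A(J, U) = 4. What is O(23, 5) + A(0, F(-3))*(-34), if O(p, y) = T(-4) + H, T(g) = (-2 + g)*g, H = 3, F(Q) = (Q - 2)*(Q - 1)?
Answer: -109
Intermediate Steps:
F(Q) = (-1 + Q)*(-2 + Q) (F(Q) = (-2 + Q)*(-1 + Q) = (-1 + Q)*(-2 + Q))
T(g) = g*(-2 + g)
O(p, y) = 27 (O(p, y) = -4*(-2 - 4) + 3 = -4*(-6) + 3 = 24 + 3 = 27)
O(23, 5) + A(0, F(-3))*(-34) = 27 + 4*(-34) = 27 - 136 = -109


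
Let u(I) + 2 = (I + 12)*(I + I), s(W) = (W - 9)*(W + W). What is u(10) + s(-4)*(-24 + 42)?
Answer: 2310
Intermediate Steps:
s(W) = 2*W*(-9 + W) (s(W) = (-9 + W)*(2*W) = 2*W*(-9 + W))
u(I) = -2 + 2*I*(12 + I) (u(I) = -2 + (I + 12)*(I + I) = -2 + (12 + I)*(2*I) = -2 + 2*I*(12 + I))
u(10) + s(-4)*(-24 + 42) = (-2 + 2*10² + 24*10) + (2*(-4)*(-9 - 4))*(-24 + 42) = (-2 + 2*100 + 240) + (2*(-4)*(-13))*18 = (-2 + 200 + 240) + 104*18 = 438 + 1872 = 2310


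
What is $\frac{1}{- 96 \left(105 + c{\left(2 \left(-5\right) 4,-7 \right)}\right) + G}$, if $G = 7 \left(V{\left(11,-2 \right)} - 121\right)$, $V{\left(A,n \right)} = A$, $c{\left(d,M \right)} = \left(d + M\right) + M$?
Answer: $- \frac{1}{5666} \approx -0.00017649$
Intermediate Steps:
$c{\left(d,M \right)} = d + 2 M$ ($c{\left(d,M \right)} = \left(M + d\right) + M = d + 2 M$)
$G = -770$ ($G = 7 \left(11 - 121\right) = 7 \left(-110\right) = -770$)
$\frac{1}{- 96 \left(105 + c{\left(2 \left(-5\right) 4,-7 \right)}\right) + G} = \frac{1}{- 96 \left(105 + \left(2 \left(-5\right) 4 + 2 \left(-7\right)\right)\right) - 770} = \frac{1}{- 96 \left(105 - 54\right) - 770} = \frac{1}{\left(-96\right) 51 - 770} = \frac{1}{-4896 - 770} = \frac{1}{-5666} = - \frac{1}{5666}$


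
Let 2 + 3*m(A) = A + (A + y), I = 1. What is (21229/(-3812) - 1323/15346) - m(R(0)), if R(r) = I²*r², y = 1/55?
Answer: -24104746691/4826163540 ≈ -4.9946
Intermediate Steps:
y = 1/55 ≈ 0.018182
R(r) = r² (R(r) = 1²*r² = 1*r² = r²)
m(A) = -109/165 + 2*A/3 (m(A) = -⅔ + (A + (A + 1/55))/3 = -⅔ + (A + (1/55 + A))/3 = -⅔ + (1/55 + 2*A)/3 = -⅔ + (1/165 + 2*A/3) = -109/165 + 2*A/3)
(21229/(-3812) - 1323/15346) - m(R(0)) = (21229/(-3812) - 1323/15346) - (-109/165 + (⅔)*0²) = (21229*(-1/3812) - 1323*1/15346) - (-109/165 + (⅔)*0) = (-21229/3812 - 1323/15346) - (-109/165 + 0) = -165411755/29249476 - 1*(-109/165) = -165411755/29249476 + 109/165 = -24104746691/4826163540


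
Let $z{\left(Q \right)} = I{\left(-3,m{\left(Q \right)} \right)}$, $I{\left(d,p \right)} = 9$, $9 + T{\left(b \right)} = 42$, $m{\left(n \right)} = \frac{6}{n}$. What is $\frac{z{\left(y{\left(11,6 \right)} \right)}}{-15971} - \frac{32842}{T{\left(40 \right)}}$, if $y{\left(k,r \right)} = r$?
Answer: $- \frac{524519879}{527043} \approx -995.21$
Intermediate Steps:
$T{\left(b \right)} = 33$ ($T{\left(b \right)} = -9 + 42 = 33$)
$z{\left(Q \right)} = 9$
$\frac{z{\left(y{\left(11,6 \right)} \right)}}{-15971} - \frac{32842}{T{\left(40 \right)}} = \frac{9}{-15971} - \frac{32842}{33} = 9 \left(- \frac{1}{15971}\right) - \frac{32842}{33} = - \frac{9}{15971} - \frac{32842}{33} = - \frac{524519879}{527043}$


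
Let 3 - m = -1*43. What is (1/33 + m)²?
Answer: 2307361/1089 ≈ 2118.8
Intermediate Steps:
m = 46 (m = 3 - (-1)*43 = 3 - 1*(-43) = 3 + 43 = 46)
(1/33 + m)² = (1/33 + 46)² = (1519/33)² = 2307361/1089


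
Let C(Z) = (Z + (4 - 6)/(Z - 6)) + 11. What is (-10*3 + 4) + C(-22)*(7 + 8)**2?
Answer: -34789/14 ≈ -2484.9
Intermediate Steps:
C(Z) = 11 + Z - 2/(-6 + Z) (C(Z) = (Z - 2/(-6 + Z)) + 11 = 11 + Z - 2/(-6 + Z))
(-10*3 + 4) + C(-22)*(7 + 8)**2 = (-10*3 + 4) + ((-68 + (-22)**2 + 5*(-22))/(-6 - 22))*(7 + 8)**2 = (-30 + 4) + ((-68 + 484 - 110)/(-28))*15**2 = -26 - 1/28*306*225 = -26 - 153/14*225 = -26 - 34425/14 = -34789/14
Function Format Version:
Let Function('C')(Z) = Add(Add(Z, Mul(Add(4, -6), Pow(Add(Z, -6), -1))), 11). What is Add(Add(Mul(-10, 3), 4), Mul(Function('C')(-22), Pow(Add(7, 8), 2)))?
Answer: Rational(-34789, 14) ≈ -2484.9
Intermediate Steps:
Function('C')(Z) = Add(11, Z, Mul(-2, Pow(Add(-6, Z), -1))) (Function('C')(Z) = Add(Add(Z, Mul(-2, Pow(Add(-6, Z), -1))), 11) = Add(11, Z, Mul(-2, Pow(Add(-6, Z), -1))))
Add(Add(Mul(-10, 3), 4), Mul(Function('C')(-22), Pow(Add(7, 8), 2))) = Add(Add(Mul(-10, 3), 4), Mul(Mul(Pow(Add(-6, -22), -1), Add(-68, Pow(-22, 2), Mul(5, -22))), Pow(Add(7, 8), 2))) = Add(Add(-30, 4), Mul(Mul(Pow(-28, -1), Add(-68, 484, -110)), Pow(15, 2))) = Add(-26, Mul(Mul(Rational(-1, 28), 306), 225)) = Add(-26, Mul(Rational(-153, 14), 225)) = Add(-26, Rational(-34425, 14)) = Rational(-34789, 14)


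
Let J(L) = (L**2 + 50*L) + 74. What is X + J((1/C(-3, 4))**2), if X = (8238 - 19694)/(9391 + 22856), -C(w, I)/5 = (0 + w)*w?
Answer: 1082391056083/14692539375 ≈ 73.669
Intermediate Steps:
C(w, I) = -5*w**2 (C(w, I) = -5*(0 + w)*w = -5*w*w = -5*w**2)
J(L) = 74 + L**2 + 50*L
X = -11456/32247 ≈ -0.35526
X + J((1/C(-3, 4))**2) = -11456/32247 + (74 + ((1/(-5*(-3)**2))**2)**2 + 50*(1/(-5*(-3)**2))**2) = -11456/32247 + (74 + ((1/(-5*9))**2)**2 + 50*(1/(-5*9))**2) = -11456/32247 + (74 + ((1/(-45))**2)**2 + 50*(1/(-45))**2) = -11456/32247 + (74 + ((-1/45)**2)**2 + 50*(-1/45)**2) = -11456/32247 + (74 + (1/2025)**2 + 50*(1/2025)) = -11456/32247 + (74 + 1/4100625 + 2/81) = -11456/32247 + 303547501/4100625 = 1082391056083/14692539375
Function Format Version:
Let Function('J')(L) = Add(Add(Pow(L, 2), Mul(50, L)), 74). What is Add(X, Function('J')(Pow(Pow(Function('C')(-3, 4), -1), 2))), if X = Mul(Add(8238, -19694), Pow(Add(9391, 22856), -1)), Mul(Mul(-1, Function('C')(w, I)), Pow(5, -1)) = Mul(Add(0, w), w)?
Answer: Rational(1082391056083, 14692539375) ≈ 73.669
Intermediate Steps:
Function('C')(w, I) = Mul(-5, Pow(w, 2)) (Function('C')(w, I) = Mul(-5, Mul(Add(0, w), w)) = Mul(-5, Mul(w, w)) = Mul(-5, Pow(w, 2)))
Function('J')(L) = Add(74, Pow(L, 2), Mul(50, L))
X = Rational(-11456, 32247) (X = Mul(-11456, Pow(32247, -1)) = Mul(-11456, Rational(1, 32247)) = Rational(-11456, 32247) ≈ -0.35526)
Add(X, Function('J')(Pow(Pow(Function('C')(-3, 4), -1), 2))) = Add(Rational(-11456, 32247), Add(74, Pow(Pow(Pow(Mul(-5, Pow(-3, 2)), -1), 2), 2), Mul(50, Pow(Pow(Mul(-5, Pow(-3, 2)), -1), 2)))) = Add(Rational(-11456, 32247), Add(74, Pow(Pow(Pow(Mul(-5, 9), -1), 2), 2), Mul(50, Pow(Pow(Mul(-5, 9), -1), 2)))) = Add(Rational(-11456, 32247), Add(74, Pow(Pow(Pow(-45, -1), 2), 2), Mul(50, Pow(Pow(-45, -1), 2)))) = Add(Rational(-11456, 32247), Add(74, Pow(Pow(Rational(-1, 45), 2), 2), Mul(50, Pow(Rational(-1, 45), 2)))) = Add(Rational(-11456, 32247), Add(74, Pow(Rational(1, 2025), 2), Mul(50, Rational(1, 2025)))) = Add(Rational(-11456, 32247), Add(74, Rational(1, 4100625), Rational(2, 81))) = Add(Rational(-11456, 32247), Rational(303547501, 4100625)) = Rational(1082391056083, 14692539375)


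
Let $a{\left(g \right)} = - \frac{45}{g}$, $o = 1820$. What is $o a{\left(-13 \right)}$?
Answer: $6300$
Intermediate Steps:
$o a{\left(-13 \right)} = 1820 \left(- \frac{45}{-13}\right) = 1820 \left(\left(-45\right) \left(- \frac{1}{13}\right)\right) = 1820 \cdot \frac{45}{13} = 6300$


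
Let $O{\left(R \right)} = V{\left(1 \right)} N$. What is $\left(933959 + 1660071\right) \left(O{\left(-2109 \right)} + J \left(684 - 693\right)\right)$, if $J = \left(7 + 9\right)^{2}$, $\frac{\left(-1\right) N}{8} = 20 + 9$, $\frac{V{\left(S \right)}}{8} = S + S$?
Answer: $-15605684480$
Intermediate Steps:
$V{\left(S \right)} = 16 S$ ($V{\left(S \right)} = 8 \left(S + S\right) = 8 \cdot 2 S = 16 S$)
$N = -232$ ($N = - 8 \left(20 + 9\right) = \left(-8\right) 29 = -232$)
$J = 256$ ($J = 16^{2} = 256$)
$O{\left(R \right)} = -3712$ ($O{\left(R \right)} = 16 \cdot 1 \left(-232\right) = 16 \left(-232\right) = -3712$)
$\left(933959 + 1660071\right) \left(O{\left(-2109 \right)} + J \left(684 - 693\right)\right) = \left(933959 + 1660071\right) \left(-3712 + 256 \left(684 - 693\right)\right) = 2594030 \left(-3712 + 256 \left(-9\right)\right) = 2594030 \left(-3712 - 2304\right) = 2594030 \left(-6016\right) = -15605684480$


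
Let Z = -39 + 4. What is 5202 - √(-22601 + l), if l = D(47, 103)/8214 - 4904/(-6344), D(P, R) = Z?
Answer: 5202 - 5*I*√28017230155122/176046 ≈ 5202.0 - 150.33*I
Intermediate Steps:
Z = -35
D(P, R) = -35
l = 5007427/6513702 (l = -35/8214 - 4904/(-6344) = -35*1/8214 - 4904*(-1/6344) = -35/8214 + 613/793 = 5007427/6513702 ≈ 0.76875)
5202 - √(-22601 + l) = 5202 - √(-22601 + 5007427/6513702) = 5202 - √(-147211171475/6513702) = 5202 - 5*I*√28017230155122/176046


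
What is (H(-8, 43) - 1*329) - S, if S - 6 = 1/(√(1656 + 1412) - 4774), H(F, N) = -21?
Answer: -4056263037/11394004 + √767/11394004 ≈ -356.00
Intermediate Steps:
S = 6 + 1/(-4774 + 2*√767) (S = 6 + 1/(√(1656 + 1412) - 4774) = 6 + 1/(√3068 - 4774) = 6 + 1/(2*√767 - 4774) = 6 + 1/(-4774 + 2*√767) ≈ 5.9998)
(H(-8, 43) - 1*329) - S = (-21 - 1*329) - (68361637/11394004 - √767/11394004) = (-21 - 329) + (-68361637/11394004 + √767/11394004) = -350 + (-68361637/11394004 + √767/11394004) = -4056263037/11394004 + √767/11394004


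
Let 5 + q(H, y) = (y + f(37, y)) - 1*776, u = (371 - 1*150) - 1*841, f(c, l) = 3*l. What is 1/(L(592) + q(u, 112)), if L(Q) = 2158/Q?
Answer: -296/97489 ≈ -0.0030362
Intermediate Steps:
u = -620 (u = (371 - 150) - 841 = 221 - 841 = -620)
q(H, y) = -781 + 4*y (q(H, y) = -5 + ((y + 3*y) - 1*776) = -5 + (4*y - 776) = -5 + (-776 + 4*y) = -781 + 4*y)
1/(L(592) + q(u, 112)) = 1/(2158/592 + (-781 + 4*112)) = 1/(2158*(1/592) + (-781 + 448)) = 1/(1079/296 - 333) = 1/(-97489/296) = -296/97489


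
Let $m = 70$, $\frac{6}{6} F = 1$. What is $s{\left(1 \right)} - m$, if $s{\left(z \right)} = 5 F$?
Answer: $-65$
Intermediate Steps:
$F = 1$
$s{\left(z \right)} = 5$ ($s{\left(z \right)} = 5 \cdot 1 = 5$)
$s{\left(1 \right)} - m = 5 - 70 = -65$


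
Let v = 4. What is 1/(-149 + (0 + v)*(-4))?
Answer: -1/165 ≈ -0.0060606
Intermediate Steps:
1/(-149 + (0 + v)*(-4)) = 1/(-149 + (0 + 4)*(-4)) = 1/(-149 + 4*(-4)) = 1/(-149 - 16) = 1/(-165) = -1/165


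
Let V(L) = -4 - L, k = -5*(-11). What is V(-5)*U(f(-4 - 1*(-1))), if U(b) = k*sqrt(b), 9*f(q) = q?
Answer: 55*I*sqrt(3)/3 ≈ 31.754*I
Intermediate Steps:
f(q) = q/9
k = 55
U(b) = 55*sqrt(b)
V(-5)*U(f(-4 - 1*(-1))) = (-4 - 1*(-5))*(55*sqrt((-4 - 1*(-1))/9)) = (-4 + 5)*(55*sqrt((-4 + 1)/9)) = 1*(55*sqrt((1/9)*(-3))) = 1*(55*sqrt(-1/3)) = 1*(55*(I*sqrt(3)/3)) = 1*(55*I*sqrt(3)/3) = 55*I*sqrt(3)/3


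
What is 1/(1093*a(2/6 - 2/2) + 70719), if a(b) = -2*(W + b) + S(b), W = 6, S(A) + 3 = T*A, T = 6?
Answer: 3/154228 ≈ 1.9452e-5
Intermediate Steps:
S(A) = -3 + 6*A
a(b) = -15 + 4*b (a(b) = -2*(6 + b) + (-3 + 6*b) = (-12 - 2*b) + (-3 + 6*b) = -15 + 4*b)
1/(1093*a(2/6 - 2/2) + 70719) = 1/(1093*(-15 + 4*(2/6 - 2/2)) + 70719) = 1/(1093*(-15 + 4*(2*(1/6) - 2*1/2)) + 70719) = 1/(1093*(-15 + 4*(1/3 - 1)) + 70719) = 1/(1093*(-15 + 4*(-2/3)) + 70719) = 1/(1093*(-15 - 8/3) + 70719) = 1/(1093*(-53/3) + 70719) = 1/(-57929/3 + 70719) = 1/(154228/3) = 3/154228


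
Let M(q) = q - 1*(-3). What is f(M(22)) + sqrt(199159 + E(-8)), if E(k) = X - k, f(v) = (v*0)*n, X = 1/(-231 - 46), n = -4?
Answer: sqrt(15281884466)/277 ≈ 446.28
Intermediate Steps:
X = -1/277 (X = 1/(-277) = -1/277 ≈ -0.0036101)
M(q) = 3 + q (M(q) = q + 3 = 3 + q)
f(v) = 0 (f(v) = (v*0)*(-4) = 0*(-4) = 0)
E(k) = -1/277 - k
f(M(22)) + sqrt(199159 + E(-8)) = 0 + sqrt(199159 + (-1/277 - 1*(-8))) = 0 + sqrt(199159 + (-1/277 + 8)) = 0 + sqrt(199159 + 2215/277) = 0 + sqrt(55169258/277) = 0 + sqrt(15281884466)/277 = sqrt(15281884466)/277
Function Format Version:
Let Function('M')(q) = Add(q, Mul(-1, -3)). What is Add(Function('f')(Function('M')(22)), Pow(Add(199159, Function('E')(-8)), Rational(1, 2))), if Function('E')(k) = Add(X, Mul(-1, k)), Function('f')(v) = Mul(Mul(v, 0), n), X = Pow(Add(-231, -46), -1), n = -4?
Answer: Mul(Rational(1, 277), Pow(15281884466, Rational(1, 2))) ≈ 446.28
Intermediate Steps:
X = Rational(-1, 277) (X = Pow(-277, -1) = Rational(-1, 277) ≈ -0.0036101)
Function('M')(q) = Add(3, q) (Function('M')(q) = Add(q, 3) = Add(3, q))
Function('f')(v) = 0 (Function('f')(v) = Mul(Mul(v, 0), -4) = Mul(0, -4) = 0)
Function('E')(k) = Add(Rational(-1, 277), Mul(-1, k))
Add(Function('f')(Function('M')(22)), Pow(Add(199159, Function('E')(-8)), Rational(1, 2))) = Add(0, Pow(Add(199159, Add(Rational(-1, 277), Mul(-1, -8))), Rational(1, 2))) = Add(0, Pow(Add(199159, Add(Rational(-1, 277), 8)), Rational(1, 2))) = Add(0, Pow(Add(199159, Rational(2215, 277)), Rational(1, 2))) = Add(0, Pow(Rational(55169258, 277), Rational(1, 2))) = Add(0, Mul(Rational(1, 277), Pow(15281884466, Rational(1, 2)))) = Mul(Rational(1, 277), Pow(15281884466, Rational(1, 2)))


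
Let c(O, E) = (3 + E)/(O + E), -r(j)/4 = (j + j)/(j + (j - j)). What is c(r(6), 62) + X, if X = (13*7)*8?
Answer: 39377/54 ≈ 729.20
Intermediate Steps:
r(j) = -8 (r(j) = -4*(j + j)/(j + (j - j)) = -4*2*j/(j + 0) = -4*2*j/j = -4*2 = -8)
c(O, E) = (3 + E)/(E + O)
X = 728 (X = 91*8 = 728)
c(r(6), 62) + X = (3 + 62)/(62 - 8) + 728 = 65/54 + 728 = 39377/54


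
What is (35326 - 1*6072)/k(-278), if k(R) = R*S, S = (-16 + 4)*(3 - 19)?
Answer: -14627/26688 ≈ -0.54807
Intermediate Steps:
S = 192 (S = -12*(-16) = 192)
k(R) = 192*R (k(R) = R*192 = 192*R)
(35326 - 1*6072)/k(-278) = (35326 - 1*6072)/((192*(-278))) = (35326 - 6072)/(-53376) = 29254*(-1/53376) = -14627/26688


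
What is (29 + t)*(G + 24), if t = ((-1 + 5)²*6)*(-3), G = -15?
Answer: -2331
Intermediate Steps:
t = -288 (t = (4²*6)*(-3) = (16*6)*(-3) = 96*(-3) = -288)
(29 + t)*(G + 24) = (29 - 288)*(-15 + 24) = -259*9 = -2331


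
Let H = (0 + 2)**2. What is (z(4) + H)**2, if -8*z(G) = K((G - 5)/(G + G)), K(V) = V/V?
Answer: 961/64 ≈ 15.016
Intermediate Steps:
K(V) = 1
z(G) = -1/8 (z(G) = -1/8*1 = -1/8)
H = 4 (H = 2**2 = 4)
(z(4) + H)**2 = (-1/8 + 4)**2 = (31/8)**2 = 961/64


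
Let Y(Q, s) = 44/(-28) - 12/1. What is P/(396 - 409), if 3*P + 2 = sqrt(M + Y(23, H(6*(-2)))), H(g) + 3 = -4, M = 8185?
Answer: 2/39 - 20*sqrt(1001)/273 ≈ -2.2666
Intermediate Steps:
H(g) = -7 (H(g) = -3 - 4 = -7)
Y(Q, s) = -95/7 (Y(Q, s) = 44*(-1/28) - 12*1 = -11/7 - 12 = -95/7)
P = -2/3 + 20*sqrt(1001)/21 (P = -2/3 + sqrt(8185 - 95/7)/3 = -2/3 + sqrt(57200/7)/3 = -2/3 + (20*sqrt(1001)/7)/3 = -2/3 + 20*sqrt(1001)/21 ≈ 29.465)
P/(396 - 409) = (-2/3 + 20*sqrt(1001)/21)/(396 - 409) = (-2/3 + 20*sqrt(1001)/21)/(-13) = (-2/3 + 20*sqrt(1001)/21)*(-1/13) = 2/39 - 20*sqrt(1001)/273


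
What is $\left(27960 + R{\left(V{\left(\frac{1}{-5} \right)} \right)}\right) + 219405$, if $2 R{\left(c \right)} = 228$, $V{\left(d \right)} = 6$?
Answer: $247479$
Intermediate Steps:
$R{\left(c \right)} = 114$ ($R{\left(c \right)} = \frac{1}{2} \cdot 228 = 114$)
$\left(27960 + R{\left(V{\left(\frac{1}{-5} \right)} \right)}\right) + 219405 = \left(27960 + 114\right) + 219405 = 28074 + 219405 = 247479$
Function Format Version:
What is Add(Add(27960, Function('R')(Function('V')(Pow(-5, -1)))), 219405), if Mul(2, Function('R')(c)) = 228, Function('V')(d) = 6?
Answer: 247479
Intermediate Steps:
Function('R')(c) = 114 (Function('R')(c) = Mul(Rational(1, 2), 228) = 114)
Add(Add(27960, Function('R')(Function('V')(Pow(-5, -1)))), 219405) = Add(Add(27960, 114), 219405) = Add(28074, 219405) = 247479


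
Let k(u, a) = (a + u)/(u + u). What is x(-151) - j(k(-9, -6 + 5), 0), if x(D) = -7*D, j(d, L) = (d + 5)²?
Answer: 83117/81 ≈ 1026.1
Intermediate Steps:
k(u, a) = (a + u)/(2*u) (k(u, a) = (a + u)/((2*u)) = (a + u)*(1/(2*u)) = (a + u)/(2*u))
j(d, L) = (5 + d)²
x(-151) - j(k(-9, -6 + 5), 0) = -7*(-151) - (5 + (½)*((-6 + 5) - 9)/(-9))² = 1057 - (5 + (½)*(-⅑)*(-1 - 9))² = 1057 - (5 + (½)*(-⅑)*(-10))² = 1057 - (5 + 5/9)² = 1057 - (50/9)² = 1057 - 1*2500/81 = 1057 - 2500/81 = 83117/81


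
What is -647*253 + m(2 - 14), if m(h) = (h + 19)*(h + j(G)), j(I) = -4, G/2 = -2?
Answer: -163803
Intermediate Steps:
G = -4 (G = 2*(-2) = -4)
m(h) = (-4 + h)*(19 + h) (m(h) = (h + 19)*(h - 4) = (19 + h)*(-4 + h) = (-4 + h)*(19 + h))
-647*253 + m(2 - 14) = -647*253 + (-76 + (2 - 14)**2 + 15*(2 - 14)) = -163691 + (-76 + (-12)**2 + 15*(-12)) = -163691 + (-76 + 144 - 180) = -163691 - 112 = -163803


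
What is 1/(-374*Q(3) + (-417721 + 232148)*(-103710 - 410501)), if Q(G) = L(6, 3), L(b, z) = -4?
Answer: 1/95423679399 ≈ 1.0480e-11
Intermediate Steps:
Q(G) = -4
1/(-374*Q(3) + (-417721 + 232148)*(-103710 - 410501)) = 1/(-374*(-4) + (-417721 + 232148)*(-103710 - 410501)) = 1/(1496 - 185573*(-514211)) = 1/(1496 + 95423677903) = 1/95423679399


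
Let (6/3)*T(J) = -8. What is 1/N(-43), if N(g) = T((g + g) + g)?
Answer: -1/4 ≈ -0.25000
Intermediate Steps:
T(J) = -4 (T(J) = (1/2)*(-8) = -4)
N(g) = -4
1/N(-43) = 1/(-4) = -1/4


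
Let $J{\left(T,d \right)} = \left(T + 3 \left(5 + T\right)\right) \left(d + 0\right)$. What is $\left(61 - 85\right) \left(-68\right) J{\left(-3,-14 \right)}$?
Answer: $-68544$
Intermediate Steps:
$J{\left(T,d \right)} = d \left(15 + 4 T\right)$ ($J{\left(T,d \right)} = \left(T + \left(15 + 3 T\right)\right) d = \left(15 + 4 T\right) d = d \left(15 + 4 T\right)$)
$\left(61 - 85\right) \left(-68\right) J{\left(-3,-14 \right)} = \left(61 - 85\right) \left(-68\right) \left(- 14 \left(15 + 4 \left(-3\right)\right)\right) = \left(-24\right) \left(-68\right) \left(- 14 \left(15 - 12\right)\right) = 1632 \left(\left(-14\right) 3\right) = 1632 \left(-42\right) = -68544$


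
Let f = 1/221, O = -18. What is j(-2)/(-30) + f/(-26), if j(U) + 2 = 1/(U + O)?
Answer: 117493/1723800 ≈ 0.068159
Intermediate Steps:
j(U) = -2 + 1/(-18 + U) (j(U) = -2 + 1/(U - 18) = -2 + 1/(-18 + U))
f = 1/221 ≈ 0.0045249
j(-2)/(-30) + f/(-26) = ((37 - 2*(-2))/(-18 - 2))/(-30) + (1/221)/(-26) = ((37 + 4)/(-20))*(-1/30) + (1/221)*(-1/26) = -1/20*41*(-1/30) - 1/5746 = -41/20*(-1/30) - 1/5746 = 41/600 - 1/5746 = 117493/1723800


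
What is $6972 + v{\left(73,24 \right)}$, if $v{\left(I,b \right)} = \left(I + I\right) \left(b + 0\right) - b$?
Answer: $10452$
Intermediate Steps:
$v{\left(I,b \right)} = - b + 2 I b$ ($v{\left(I,b \right)} = 2 I b - b = - b + 2 I b$)
$6972 + v{\left(73,24 \right)} = 6972 + 24 \left(-1 + 2 \cdot 73\right) = 6972 + 24 \left(-1 + 146\right) = 6972 + 24 \cdot 145 = 6972 + 3480 = 10452$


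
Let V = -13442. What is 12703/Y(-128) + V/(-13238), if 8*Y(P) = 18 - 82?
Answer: -84027389/52952 ≈ -1586.9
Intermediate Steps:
Y(P) = -8 (Y(P) = (18 - 82)/8 = (⅛)*(-64) = -8)
12703/Y(-128) + V/(-13238) = 12703/(-8) - 13442/(-13238) = 12703*(-⅛) - 13442*(-1/13238) = -12703/8 + 6721/6619 = -84027389/52952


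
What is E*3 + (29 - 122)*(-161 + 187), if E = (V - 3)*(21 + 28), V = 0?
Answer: -2859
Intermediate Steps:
E = -147 (E = (0 - 3)*(21 + 28) = -3*49 = -147)
E*3 + (29 - 122)*(-161 + 187) = -147*3 + (29 - 122)*(-161 + 187) = -441 - 93*26 = -441 - 2418 = -2859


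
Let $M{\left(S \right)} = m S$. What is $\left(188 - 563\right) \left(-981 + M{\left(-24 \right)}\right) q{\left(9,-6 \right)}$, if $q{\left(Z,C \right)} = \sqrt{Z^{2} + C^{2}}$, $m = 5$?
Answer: $1238625 \sqrt{13} \approx 4.4659 \cdot 10^{6}$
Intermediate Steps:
$q{\left(Z,C \right)} = \sqrt{C^{2} + Z^{2}}$
$M{\left(S \right)} = 5 S$
$\left(188 - 563\right) \left(-981 + M{\left(-24 \right)}\right) q{\left(9,-6 \right)} = \left(188 - 563\right) \left(-981 + 5 \left(-24\right)\right) \sqrt{\left(-6\right)^{2} + 9^{2}} = - 375 \left(-981 - 120\right) \sqrt{36 + 81} = \left(-375\right) \left(-1101\right) \sqrt{117} = 412875 \cdot 3 \sqrt{13} = 1238625 \sqrt{13}$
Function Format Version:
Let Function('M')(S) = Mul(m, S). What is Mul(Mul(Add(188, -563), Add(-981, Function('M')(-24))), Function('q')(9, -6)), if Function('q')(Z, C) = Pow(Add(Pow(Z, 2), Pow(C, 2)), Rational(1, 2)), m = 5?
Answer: Mul(1238625, Pow(13, Rational(1, 2))) ≈ 4.4659e+6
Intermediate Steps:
Function('q')(Z, C) = Pow(Add(Pow(C, 2), Pow(Z, 2)), Rational(1, 2))
Function('M')(S) = Mul(5, S)
Mul(Mul(Add(188, -563), Add(-981, Function('M')(-24))), Function('q')(9, -6)) = Mul(Mul(Add(188, -563), Add(-981, Mul(5, -24))), Pow(Add(Pow(-6, 2), Pow(9, 2)), Rational(1, 2))) = Mul(Mul(-375, Add(-981, -120)), Pow(Add(36, 81), Rational(1, 2))) = Mul(Mul(-375, -1101), Pow(117, Rational(1, 2))) = Mul(412875, Mul(3, Pow(13, Rational(1, 2)))) = Mul(1238625, Pow(13, Rational(1, 2)))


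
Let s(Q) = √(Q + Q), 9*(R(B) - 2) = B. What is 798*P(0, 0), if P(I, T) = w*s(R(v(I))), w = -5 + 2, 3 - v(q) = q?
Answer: -798*√42 ≈ -5171.6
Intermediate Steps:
v(q) = 3 - q
R(B) = 2 + B/9
s(Q) = √2*√Q (s(Q) = √(2*Q) = √2*√Q)
w = -3
P(I, T) = -3*√2*√(7/3 - I/9) (P(I, T) = -3*√2*√(2 + (3 - I)/9) = -3*√2*√(2 + (⅓ - I/9)) = -3*√2*√(7/3 - I/9))
798*P(0, 0) = 798*(-√(42 - 2*0)) = 798*(-√(42 + 0)) = 798*(-√42) = -798*√42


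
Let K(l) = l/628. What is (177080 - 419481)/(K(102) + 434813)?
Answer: -76113914/136531333 ≈ -0.55748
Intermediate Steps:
K(l) = l/628 (K(l) = l*(1/628) = l/628)
(177080 - 419481)/(K(102) + 434813) = (177080 - 419481)/((1/628)*102 + 434813) = -242401/(51/314 + 434813) = -242401/136531333/314 = -242401*314/136531333 = -76113914/136531333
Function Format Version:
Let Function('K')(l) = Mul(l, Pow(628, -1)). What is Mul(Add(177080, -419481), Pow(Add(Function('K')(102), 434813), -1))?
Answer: Rational(-76113914, 136531333) ≈ -0.55748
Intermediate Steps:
Function('K')(l) = Mul(Rational(1, 628), l) (Function('K')(l) = Mul(l, Rational(1, 628)) = Mul(Rational(1, 628), l))
Mul(Add(177080, -419481), Pow(Add(Function('K')(102), 434813), -1)) = Mul(Add(177080, -419481), Pow(Add(Mul(Rational(1, 628), 102), 434813), -1)) = Mul(-242401, Pow(Add(Rational(51, 314), 434813), -1)) = Mul(-242401, Pow(Rational(136531333, 314), -1)) = Mul(-242401, Rational(314, 136531333)) = Rational(-76113914, 136531333)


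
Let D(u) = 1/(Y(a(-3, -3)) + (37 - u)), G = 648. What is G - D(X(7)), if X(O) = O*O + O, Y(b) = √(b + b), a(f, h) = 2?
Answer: 11017/17 ≈ 648.06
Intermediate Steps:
Y(b) = √2*√b (Y(b) = √(2*b) = √2*√b)
X(O) = O + O² (X(O) = O² + O = O + O²)
D(u) = 1/(39 - u) (D(u) = 1/(√2*√2 + (37 - u)) = 1/(2 + (37 - u)) = 1/(39 - u))
G - D(X(7)) = 648 - 1/(39 - 7*(1 + 7)) = 648 - 1/(39 - 7*8) = 648 - 1/(39 - 1*56) = 648 - 1/(39 - 56) = 648 - 1/(-17) = 648 - 1*(-1/17) = 648 + 1/17 = 11017/17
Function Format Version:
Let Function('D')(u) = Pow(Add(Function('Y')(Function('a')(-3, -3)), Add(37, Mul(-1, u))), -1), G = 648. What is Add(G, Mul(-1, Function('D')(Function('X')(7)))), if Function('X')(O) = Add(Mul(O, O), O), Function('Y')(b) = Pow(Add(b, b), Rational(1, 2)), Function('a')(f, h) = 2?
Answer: Rational(11017, 17) ≈ 648.06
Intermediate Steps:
Function('Y')(b) = Mul(Pow(2, Rational(1, 2)), Pow(b, Rational(1, 2))) (Function('Y')(b) = Pow(Mul(2, b), Rational(1, 2)) = Mul(Pow(2, Rational(1, 2)), Pow(b, Rational(1, 2))))
Function('X')(O) = Add(O, Pow(O, 2)) (Function('X')(O) = Add(Pow(O, 2), O) = Add(O, Pow(O, 2)))
Function('D')(u) = Pow(Add(39, Mul(-1, u)), -1) (Function('D')(u) = Pow(Add(Mul(Pow(2, Rational(1, 2)), Pow(2, Rational(1, 2))), Add(37, Mul(-1, u))), -1) = Pow(Add(2, Add(37, Mul(-1, u))), -1) = Pow(Add(39, Mul(-1, u)), -1))
Add(G, Mul(-1, Function('D')(Function('X')(7)))) = Add(648, Mul(-1, Pow(Add(39, Mul(-1, Mul(7, Add(1, 7)))), -1))) = Add(648, Mul(-1, Pow(Add(39, Mul(-1, Mul(7, 8))), -1))) = Add(648, Mul(-1, Pow(Add(39, Mul(-1, 56)), -1))) = Add(648, Mul(-1, Pow(Add(39, -56), -1))) = Add(648, Mul(-1, Pow(-17, -1))) = Add(648, Mul(-1, Rational(-1, 17))) = Add(648, Rational(1, 17)) = Rational(11017, 17)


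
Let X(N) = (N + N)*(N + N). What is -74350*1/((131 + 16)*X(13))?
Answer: -37175/49686 ≈ -0.74820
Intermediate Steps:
X(N) = 4*N² (X(N) = (2*N)*(2*N) = 4*N²)
-74350*1/((131 + 16)*X(13)) = -74350*1/(676*(131 + 16)) = -74350/((4*169)*147) = -74350/(676*147) = -74350/99372 = -74350*1/99372 = -37175/49686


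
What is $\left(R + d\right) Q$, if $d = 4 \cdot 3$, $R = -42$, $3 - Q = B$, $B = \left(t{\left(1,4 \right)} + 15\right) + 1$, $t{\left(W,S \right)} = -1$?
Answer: $360$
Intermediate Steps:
$B = 15$ ($B = \left(-1 + 15\right) + 1 = 14 + 1 = 15$)
$Q = -12$ ($Q = 3 - 15 = -12$)
$d = 12$
$\left(R + d\right) Q = \left(-42 + 12\right) \left(-12\right) = \left(-30\right) \left(-12\right) = 360$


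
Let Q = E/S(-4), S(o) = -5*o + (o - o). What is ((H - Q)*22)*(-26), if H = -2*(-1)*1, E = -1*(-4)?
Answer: -5148/5 ≈ -1029.6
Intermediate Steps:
E = 4
H = 2 (H = 2*1 = 2)
S(o) = -5*o (S(o) = -5*o + 0 = -5*o)
Q = ⅕ (Q = 4/((-5*(-4))) = 4/20 = 4*(1/20) = ⅕ ≈ 0.20000)
((H - Q)*22)*(-26) = ((2 - 1*⅕)*22)*(-26) = ((2 - ⅕)*22)*(-26) = ((9/5)*22)*(-26) = (198/5)*(-26) = -5148/5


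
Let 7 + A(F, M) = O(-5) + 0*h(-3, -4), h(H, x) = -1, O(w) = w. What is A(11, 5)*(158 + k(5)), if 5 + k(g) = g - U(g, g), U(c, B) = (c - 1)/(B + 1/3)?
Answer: -1887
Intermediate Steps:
U(c, B) = (-1 + c)/(1/3 + B) (U(c, B) = (-1 + c)/(B + 1/3) = (-1 + c)/(1/3 + B))
k(g) = -5 + g - 3*(-1 + g)/(1 + 3*g) (k(g) = -5 + (g - 3*(-1 + g)/(1 + 3*g)) = -5 + g - 3*(-1 + g)/(1 + 3*g))
A(F, M) = -12 (A(F, M) = -7 + (-5 + 0*(-1)) = -7 + (-5 + 0) = -7 - 5 = -12)
A(11, 5)*(158 + k(5)) = -12*(158 + (-2 - 17*5 + 3*5**2)/(1 + 3*5)) = -12*(158 + (-2 - 85 + 3*25)/(1 + 15)) = -12*(158 + (-2 - 85 + 75)/16) = -12*(158 + (1/16)*(-12)) = -12*(158 - 3/4) = -12*629/4 = -1887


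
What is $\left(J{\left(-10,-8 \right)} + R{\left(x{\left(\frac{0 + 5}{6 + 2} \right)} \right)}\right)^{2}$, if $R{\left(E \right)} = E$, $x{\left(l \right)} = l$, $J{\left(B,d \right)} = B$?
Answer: $\frac{5625}{64} \approx 87.891$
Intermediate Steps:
$\left(J{\left(-10,-8 \right)} + R{\left(x{\left(\frac{0 + 5}{6 + 2} \right)} \right)}\right)^{2} = \left(-10 + \frac{0 + 5}{6 + 2}\right)^{2} = \left(-10 + \frac{5}{8}\right)^{2} = \left(- \frac{75}{8}\right)^{2} = \frac{5625}{64}$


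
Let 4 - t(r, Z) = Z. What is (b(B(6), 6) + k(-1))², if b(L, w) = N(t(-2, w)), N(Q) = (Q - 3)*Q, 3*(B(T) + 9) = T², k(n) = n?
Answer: 81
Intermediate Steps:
t(r, Z) = 4 - Z
B(T) = -9 + T²/3
N(Q) = Q*(-3 + Q) (N(Q) = (-3 + Q)*Q = Q*(-3 + Q))
b(L, w) = (1 - w)*(4 - w) (b(L, w) = (4 - w)*(-3 + (4 - w)) = (4 - w)*(1 - w) = (1 - w)*(4 - w))
(b(B(6), 6) + k(-1))² = ((-1 + 6)*(-4 + 6) - 1)² = (5*2 - 1)² = (10 - 1)² = 9² = 81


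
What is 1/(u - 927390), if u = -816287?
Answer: -1/1743677 ≈ -5.7350e-7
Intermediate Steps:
1/(u - 927390) = 1/(-816287 - 927390) = 1/(-1743677) = -1/1743677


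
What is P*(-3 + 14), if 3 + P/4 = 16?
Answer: 572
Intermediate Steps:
P = 52 (P = -12 + 4*16 = -12 + 64 = 52)
P*(-3 + 14) = 52*(-3 + 14) = 52*11 = 572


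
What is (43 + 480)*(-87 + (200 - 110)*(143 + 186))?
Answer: 15440529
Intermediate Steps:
(43 + 480)*(-87 + (200 - 110)*(143 + 186)) = 523*(-87 + 90*329) = 523*(-87 + 29610) = 523*29523 = 15440529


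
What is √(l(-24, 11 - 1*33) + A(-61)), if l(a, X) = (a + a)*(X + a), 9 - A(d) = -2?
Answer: √2219 ≈ 47.106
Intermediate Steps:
A(d) = 11 (A(d) = 9 - 1*(-2) = 9 + 2 = 11)
l(a, X) = 2*a*(X + a) (l(a, X) = (2*a)*(X + a) = 2*a*(X + a))
√(l(-24, 11 - 1*33) + A(-61)) = √(2*(-24)*((11 - 1*33) - 24) + 11) = √(2*(-24)*((11 - 33) - 24) + 11) = √(2*(-24)*(-22 - 24) + 11) = √(2*(-24)*(-46) + 11) = √(2208 + 11) = √2219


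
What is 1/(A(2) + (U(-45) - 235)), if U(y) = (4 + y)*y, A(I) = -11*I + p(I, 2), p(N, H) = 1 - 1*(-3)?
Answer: 1/1592 ≈ 0.00062814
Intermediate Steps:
p(N, H) = 4 (p(N, H) = 1 + 3 = 4)
A(I) = 4 - 11*I (A(I) = -11*I + 4 = 4 - 11*I)
U(y) = y*(4 + y)
1/(A(2) + (U(-45) - 235)) = 1/((4 - 11*2) + (-45*(4 - 45) - 235)) = 1/((4 - 22) + (-45*(-41) - 235)) = 1/(-18 + (1845 - 235)) = 1/(-18 + 1610) = 1/1592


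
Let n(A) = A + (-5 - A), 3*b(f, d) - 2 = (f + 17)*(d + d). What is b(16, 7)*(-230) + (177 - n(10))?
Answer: -106174/3 ≈ -35391.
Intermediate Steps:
b(f, d) = 2/3 + 2*d*(17 + f)/3 (b(f, d) = 2/3 + ((f + 17)*(d + d))/3 = 2/3 + ((17 + f)*(2*d))/3 = 2/3 + (2*d*(17 + f))/3 = 2/3 + 2*d*(17 + f)/3)
n(A) = -5
b(16, 7)*(-230) + (177 - n(10)) = (2/3 + (34/3)*7 + (2/3)*7*16)*(-230) + (177 - 1*(-5)) = (2/3 + 238/3 + 224/3)*(-230) + (177 + 5) = (464/3)*(-230) + 182 = -106720/3 + 182 = -106174/3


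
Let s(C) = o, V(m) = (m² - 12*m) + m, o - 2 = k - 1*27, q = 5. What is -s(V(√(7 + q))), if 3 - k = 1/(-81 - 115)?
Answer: 4311/196 ≈ 21.995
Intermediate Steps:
k = 589/196 (k = 3 - 1/(-81 - 115) = 3 - 1/(-196) = 3 - 1*(-1/196) = 3 + 1/196 = 589/196 ≈ 3.0051)
o = -4311/196 (o = 2 + (589/196 - 1*27) = 2 + (589/196 - 27) = 2 - 4703/196 = -4311/196 ≈ -21.995)
V(m) = m² - 11*m
s(C) = -4311/196
-s(V(√(7 + q))) = -1*(-4311/196) = 4311/196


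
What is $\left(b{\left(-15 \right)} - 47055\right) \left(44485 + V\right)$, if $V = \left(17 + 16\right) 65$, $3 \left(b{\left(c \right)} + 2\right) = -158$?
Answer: $- \frac{6590171270}{3} \approx -2.1967 \cdot 10^{9}$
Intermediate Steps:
$b{\left(c \right)} = - \frac{164}{3}$ ($b{\left(c \right)} = -2 + \frac{1}{3} \left(-158\right) = -2 - \frac{158}{3} = - \frac{164}{3}$)
$V = 2145$ ($V = 33 \cdot 65 = 2145$)
$\left(b{\left(-15 \right)} - 47055\right) \left(44485 + V\right) = \left(- \frac{164}{3} - 47055\right) \left(44485 + 2145\right) = \left(- \frac{141329}{3}\right) 46630 = - \frac{6590171270}{3}$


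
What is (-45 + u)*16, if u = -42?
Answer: -1392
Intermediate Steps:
(-45 + u)*16 = (-45 - 42)*16 = -87*16 = -1392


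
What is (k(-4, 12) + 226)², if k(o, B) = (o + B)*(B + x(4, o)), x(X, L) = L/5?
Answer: 2490084/25 ≈ 99603.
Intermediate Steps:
x(X, L) = L/5 (x(X, L) = L*(⅕) = L/5)
k(o, B) = (B + o)*(B + o/5) (k(o, B) = (o + B)*(B + o/5) = (B + o)*(B + o/5))
(k(-4, 12) + 226)² = ((12² + (⅕)*(-4)² + (6/5)*12*(-4)) + 226)² = ((144 + (⅕)*16 - 288/5) + 226)² = ((144 + 16/5 - 288/5) + 226)² = (448/5 + 226)² = (1578/5)² = 2490084/25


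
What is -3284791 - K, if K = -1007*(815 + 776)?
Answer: -1682654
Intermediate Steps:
K = -1602137 (K = -1007*1591 = -1602137)
-3284791 - K = -3284791 - 1*(-1602137) = -3284791 + 1602137 = -1682654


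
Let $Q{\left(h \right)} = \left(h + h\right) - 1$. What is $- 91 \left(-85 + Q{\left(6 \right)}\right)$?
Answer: $6734$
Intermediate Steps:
$Q{\left(h \right)} = -1 + 2 h$ ($Q{\left(h \right)} = 2 h - 1 = -1 + 2 h$)
$- 91 \left(-85 + Q{\left(6 \right)}\right) = - 91 \left(-85 + \left(-1 + 2 \cdot 6\right)\right) = - 91 \left(-85 + \left(-1 + 12\right)\right) = - 91 \left(-85 + 11\right) = \left(-91\right) \left(-74\right) = 6734$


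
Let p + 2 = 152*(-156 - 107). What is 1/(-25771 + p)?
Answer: -1/65749 ≈ -1.5209e-5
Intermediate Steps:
p = -39978 (p = -2 + 152*(-156 - 107) = -2 + 152*(-263) = -2 - 39976 = -39978)
1/(-25771 + p) = 1/(-25771 - 39978) = 1/(-65749) = -1/65749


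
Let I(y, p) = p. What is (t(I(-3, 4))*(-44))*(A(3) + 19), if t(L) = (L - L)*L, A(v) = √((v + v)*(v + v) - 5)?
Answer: 0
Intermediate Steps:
A(v) = √(-5 + 4*v²) (A(v) = √((2*v)*(2*v) - 5) = √(4*v² - 5) = √(-5 + 4*v²))
t(L) = 0 (t(L) = 0*L = 0)
(t(I(-3, 4))*(-44))*(A(3) + 19) = (0*(-44))*(√(-5 + 4*3²) + 19) = 0*(√(-5 + 4*9) + 19) = 0*(√(-5 + 36) + 19) = 0*(√31 + 19) = 0*(19 + √31) = 0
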